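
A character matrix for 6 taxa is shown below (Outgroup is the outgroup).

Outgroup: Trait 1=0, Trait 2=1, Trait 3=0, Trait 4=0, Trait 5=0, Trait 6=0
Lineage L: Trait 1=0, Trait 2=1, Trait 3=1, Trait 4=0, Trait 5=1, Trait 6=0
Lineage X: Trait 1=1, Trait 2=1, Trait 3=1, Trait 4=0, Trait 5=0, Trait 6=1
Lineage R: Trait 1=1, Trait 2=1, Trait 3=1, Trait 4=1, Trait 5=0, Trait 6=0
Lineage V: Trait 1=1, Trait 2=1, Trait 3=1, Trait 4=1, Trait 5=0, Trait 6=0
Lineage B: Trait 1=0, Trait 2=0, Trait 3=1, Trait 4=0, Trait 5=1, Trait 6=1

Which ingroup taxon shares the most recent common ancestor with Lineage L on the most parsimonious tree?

Character polarity is set by the outgroup: the derived state is whichever differs from the outgroup's state, so for Trait 2 the derived state is '0', and for the remaining characters it is '1'.
Only Lineage R, Lineage V, and Lineage X show the derived state '1' for Trait 1, supporting them as a clade.
Trait 2 (derived state '0') is unique to Lineage B (autapomorphy; uninformative for grouping).
Trait 3 (derived state '1') is shared by all ingroup taxa — unites the whole ingroup.
Only Lineage R and Lineage V show the derived state '1' for Trait 4, supporting them as a clade.
Trait 5: derived state '1' in Lineage B and Lineage L only — synapomorphy for {Lineage B, Lineage L}.
Trait 6 groups Lineage B and Lineage X, which is incompatible with the clades supported by the remaining characters; treating it as convergent (homoplasy) costs fewer steps than any alternative tree.
Most parsimonious ingroup topology: ((Lineage L,Lineage B),(Lineage X,(Lineage R,Lineage V))).
Lineage L and Lineage B form a cherry on this tree, so they are sister taxa.

Lineage B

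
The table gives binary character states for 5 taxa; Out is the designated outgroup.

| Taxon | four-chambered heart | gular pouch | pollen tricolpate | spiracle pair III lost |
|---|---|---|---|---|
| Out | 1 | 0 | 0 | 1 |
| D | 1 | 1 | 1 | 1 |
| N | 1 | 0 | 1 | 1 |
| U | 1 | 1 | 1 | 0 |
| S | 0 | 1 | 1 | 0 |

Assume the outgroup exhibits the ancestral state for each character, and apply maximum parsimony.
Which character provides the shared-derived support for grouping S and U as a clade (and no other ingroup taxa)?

Character polarity is set by the outgroup: the derived state is whichever differs from the outgroup's state, so for four-chambered heart, spiracle pair III lost the derived state is '0', and for the remaining characters it is '1'.
four-chambered heart (derived state '0') is unique to S (autapomorphy; uninformative for grouping).
gular pouch: derived state '1' in D, S, and U only — synapomorphy for {D, S, U}.
All ingroup taxa share the derived state '1' for pollen tricolpate; it defines the ingroup but does not resolve relationships within it.
spiracle pair III lost (derived state '0') is shared by S and U — a synapomorphy uniting that clade.
Most parsimonious ingroup topology: ((D,(U,S)),N).
The clade {S, U} is supported by spiracle pair III lost: its derived state '0' occurs in exactly those taxa and in no other taxon (including the outgroup).

spiracle pair III lost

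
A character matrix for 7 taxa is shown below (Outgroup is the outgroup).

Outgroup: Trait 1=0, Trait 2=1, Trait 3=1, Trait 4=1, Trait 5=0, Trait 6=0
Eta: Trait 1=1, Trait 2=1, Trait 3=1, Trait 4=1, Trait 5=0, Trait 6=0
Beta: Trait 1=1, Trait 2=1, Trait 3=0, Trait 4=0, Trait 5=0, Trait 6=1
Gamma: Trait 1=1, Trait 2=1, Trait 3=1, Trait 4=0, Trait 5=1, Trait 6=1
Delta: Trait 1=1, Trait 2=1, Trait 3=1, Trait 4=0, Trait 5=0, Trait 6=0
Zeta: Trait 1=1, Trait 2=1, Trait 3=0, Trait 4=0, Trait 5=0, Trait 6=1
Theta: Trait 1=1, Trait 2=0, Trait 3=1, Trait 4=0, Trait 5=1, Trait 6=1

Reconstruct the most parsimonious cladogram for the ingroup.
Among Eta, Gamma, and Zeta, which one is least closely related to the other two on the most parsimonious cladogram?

Eta

Character polarity is set by the outgroup: the derived state is whichever differs from the outgroup's state, so for Trait 2, Trait 3, Trait 4 the derived state is '0', and for the remaining characters it is '1'.
All ingroup taxa share the derived state '1' for Trait 1; it defines the ingroup but does not resolve relationships within it.
Trait 2: derived state '0' in Theta only — an autapomorphy, so it tells us nothing about relationships among taxa.
Only Beta and Zeta show the derived state '0' for Trait 3, supporting them as a clade.
Only Beta, Delta, Gamma, Theta, and Zeta show the derived state '0' for Trait 4, supporting them as a clade.
Only Gamma and Theta show the derived state '1' for Trait 5, supporting them as a clade.
Trait 6 (derived state '1') is shared by Beta, Gamma, Theta, and Zeta — a synapomorphy uniting that clade.
Most parsimonious ingroup topology: (Eta,(((Beta,Zeta),(Gamma,Theta)),Delta)).
Gamma and Zeta share a more recent common ancestor with each other than either does with Eta, so Eta is the least closely related of the three.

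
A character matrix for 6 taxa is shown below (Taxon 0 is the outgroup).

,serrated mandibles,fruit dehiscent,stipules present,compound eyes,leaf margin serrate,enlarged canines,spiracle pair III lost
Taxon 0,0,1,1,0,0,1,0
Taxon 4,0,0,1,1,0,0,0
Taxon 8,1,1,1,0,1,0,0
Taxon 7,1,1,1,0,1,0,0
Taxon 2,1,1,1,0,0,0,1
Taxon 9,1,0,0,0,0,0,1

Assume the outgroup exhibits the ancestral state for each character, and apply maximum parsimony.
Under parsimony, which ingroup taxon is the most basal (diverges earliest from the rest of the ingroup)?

Taxon 4

Character polarity is set by the outgroup: the derived state is whichever differs from the outgroup's state, so for fruit dehiscent, stipules present, enlarged canines the derived state is '0', and for the remaining characters it is '1'.
serrated mandibles (derived state '1') is shared by Taxon 2, Taxon 7, Taxon 8, and Taxon 9 — a synapomorphy uniting that clade.
fruit dehiscent (state '0') occurs in Taxon 4 and Taxon 9 but conflicts with the nesting implied by the other characters — most parsimoniously interpreted as homoplasy.
stipules present: derived state '0' in Taxon 9 only — an autapomorphy, so it tells us nothing about relationships among taxa.
compound eyes: derived state '1' in Taxon 4 only — an autapomorphy, so it tells us nothing about relationships among taxa.
Only Taxon 7 and Taxon 8 show the derived state '1' for leaf margin serrate, supporting them as a clade.
enlarged canines (derived state '0') is shared by all ingroup taxa — unites the whole ingroup.
spiracle pair III lost: derived state '1' in Taxon 2 and Taxon 9 only — synapomorphy for {Taxon 2, Taxon 9}.
Most parsimonious ingroup topology: (Taxon 4,((Taxon 8,Taxon 7),(Taxon 2,Taxon 9))).
Taxon 4 is sister to the clade containing all other ingroup taxa, so it is the earliest-diverging (most basal) ingroup lineage.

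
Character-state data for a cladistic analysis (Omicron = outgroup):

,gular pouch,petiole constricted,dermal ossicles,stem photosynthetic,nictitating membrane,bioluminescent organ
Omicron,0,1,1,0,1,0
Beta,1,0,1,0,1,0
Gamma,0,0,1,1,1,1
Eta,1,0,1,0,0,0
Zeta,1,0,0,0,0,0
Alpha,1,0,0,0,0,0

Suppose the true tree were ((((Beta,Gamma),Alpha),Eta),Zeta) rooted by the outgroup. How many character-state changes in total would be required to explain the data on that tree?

Map each character onto ((((Beta,Gamma),Alpha),Eta),Zeta) (rooted by Omicron) and count the minimum state changes it requires (Fitch parsimony):
gular pouch: 2; petiole constricted: 1; dermal ossicles: 2; stem photosynthetic: 1; nictitating membrane: 2; bioluminescent organ: 1.
Total tree length = 9.

9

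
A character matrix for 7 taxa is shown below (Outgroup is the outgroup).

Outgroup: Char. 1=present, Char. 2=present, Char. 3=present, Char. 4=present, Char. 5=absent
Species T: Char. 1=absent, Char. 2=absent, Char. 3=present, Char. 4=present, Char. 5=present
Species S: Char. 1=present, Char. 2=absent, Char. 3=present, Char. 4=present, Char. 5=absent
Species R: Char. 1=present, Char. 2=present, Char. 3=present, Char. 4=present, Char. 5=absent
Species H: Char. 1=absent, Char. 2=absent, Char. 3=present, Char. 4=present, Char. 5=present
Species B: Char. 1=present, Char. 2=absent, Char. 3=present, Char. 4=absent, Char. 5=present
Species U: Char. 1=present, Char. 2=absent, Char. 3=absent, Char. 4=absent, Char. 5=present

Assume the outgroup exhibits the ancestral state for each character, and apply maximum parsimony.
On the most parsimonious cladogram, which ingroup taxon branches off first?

Species R

Character polarity is set by the outgroup: the derived state is whichever differs from the outgroup's state, so for Char. 1, Char. 2, Char. 3, Char. 4 the derived state is 'absent', and for the remaining characters it is 'present'.
Char. 1 (derived state 'absent') is shared by Species H and Species T — a synapomorphy uniting that clade.
Char. 2 (derived state 'absent') is shared by Species B, Species H, Species S, Species T, and Species U — a synapomorphy uniting that clade.
Char. 3 (derived state 'absent') is unique to Species U (autapomorphy; uninformative for grouping).
Only Species B and Species U show the derived state 'absent' for Char. 4, supporting them as a clade.
Char. 5 (derived state 'present') is shared by Species B, Species H, Species T, and Species U — a synapomorphy uniting that clade.
Most parsimonious ingroup topology: ((((Species T,Species H),(Species B,Species U)),Species S),Species R).
Species R is sister to the clade containing all other ingroup taxa, so it is the earliest-diverging (most basal) ingroup lineage.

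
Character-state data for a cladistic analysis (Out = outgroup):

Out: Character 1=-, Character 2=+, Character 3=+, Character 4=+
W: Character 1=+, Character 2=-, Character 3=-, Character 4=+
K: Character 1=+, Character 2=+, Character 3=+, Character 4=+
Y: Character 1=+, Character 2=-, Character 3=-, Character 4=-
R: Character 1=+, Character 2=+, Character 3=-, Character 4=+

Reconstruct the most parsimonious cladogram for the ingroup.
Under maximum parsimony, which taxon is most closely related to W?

Character polarity is set by the outgroup: the derived state is whichever differs from the outgroup's state, so for Character 2, Character 3, Character 4 the derived state is '-', and for the remaining characters it is '+'.
All ingroup taxa share the derived state '+' for Character 1; it defines the ingroup but does not resolve relationships within it.
Only W and Y show the derived state '-' for Character 2, supporting them as a clade.
Only R, W, and Y show the derived state '-' for Character 3, supporting them as a clade.
Character 4: derived state '-' in Y only — an autapomorphy, so it tells us nothing about relationships among taxa.
Most parsimonious ingroup topology: (((W,Y),R),K).
W and Y form a cherry on this tree, so they are sister taxa.

Y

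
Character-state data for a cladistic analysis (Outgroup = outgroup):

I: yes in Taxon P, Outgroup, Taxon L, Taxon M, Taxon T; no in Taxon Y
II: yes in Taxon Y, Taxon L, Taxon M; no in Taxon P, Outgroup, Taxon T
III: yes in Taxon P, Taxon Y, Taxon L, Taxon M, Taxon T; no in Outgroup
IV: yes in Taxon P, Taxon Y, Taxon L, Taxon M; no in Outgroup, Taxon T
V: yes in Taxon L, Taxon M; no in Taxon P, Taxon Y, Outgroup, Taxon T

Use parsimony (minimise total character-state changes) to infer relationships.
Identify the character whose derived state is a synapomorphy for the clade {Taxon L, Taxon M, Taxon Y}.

Character polarity is set by the outgroup: the derived state is whichever differs from the outgroup's state, so for I the derived state is 'no', and for the remaining characters it is 'yes'.
I: derived state 'no' in Taxon Y only — an autapomorphy, so it tells us nothing about relationships among taxa.
II: derived state 'yes' in Taxon L, Taxon M, and Taxon Y only — synapomorphy for {Taxon L, Taxon M, Taxon Y}.
All ingroup taxa share the derived state 'yes' for III; it defines the ingroup but does not resolve relationships within it.
IV (derived state 'yes') is shared by Taxon L, Taxon M, Taxon P, and Taxon Y — a synapomorphy uniting that clade.
Only Taxon L and Taxon M show the derived state 'yes' for V, supporting them as a clade.
Most parsimonious ingroup topology: (Taxon T,(((Taxon L,Taxon M),Taxon Y),Taxon P)).
The clade {Taxon L, Taxon M, Taxon Y} is supported by II: its derived state 'yes' occurs in exactly those taxa and in no other taxon (including the outgroup).

II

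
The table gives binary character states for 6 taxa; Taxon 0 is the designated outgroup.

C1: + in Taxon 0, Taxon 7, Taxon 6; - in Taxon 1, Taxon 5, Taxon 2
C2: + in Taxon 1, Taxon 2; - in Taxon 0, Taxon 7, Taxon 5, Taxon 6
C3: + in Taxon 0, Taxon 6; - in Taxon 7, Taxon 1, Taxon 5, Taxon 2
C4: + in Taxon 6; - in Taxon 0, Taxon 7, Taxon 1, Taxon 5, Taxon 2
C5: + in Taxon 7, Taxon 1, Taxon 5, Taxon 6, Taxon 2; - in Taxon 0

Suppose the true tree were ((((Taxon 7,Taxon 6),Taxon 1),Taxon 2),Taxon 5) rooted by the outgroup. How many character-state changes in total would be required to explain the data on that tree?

Map each character onto ((((Taxon 7,Taxon 6),Taxon 1),Taxon 2),Taxon 5) (rooted by Taxon 0) and count the minimum state changes it requires (Fitch parsimony):
C1: 2; C2: 2; C3: 2; C4: 1; C5: 1.
Total tree length = 8.

8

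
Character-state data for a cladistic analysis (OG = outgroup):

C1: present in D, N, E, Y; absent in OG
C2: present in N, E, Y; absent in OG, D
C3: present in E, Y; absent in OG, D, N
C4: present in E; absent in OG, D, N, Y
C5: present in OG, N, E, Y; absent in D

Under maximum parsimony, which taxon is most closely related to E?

Character polarity is set by the outgroup: the derived state is whichever differs from the outgroup's state, so for C5 the derived state is 'absent', and for the remaining characters it is 'present'.
All ingroup taxa share the derived state 'present' for C1; it defines the ingroup but does not resolve relationships within it.
C2: derived state 'present' in E, N, and Y only — synapomorphy for {E, N, Y}.
C3: derived state 'present' in E and Y only — synapomorphy for {E, Y}.
C4: derived state 'present' in E only — an autapomorphy, so it tells us nothing about relationships among taxa.
C5 (derived state 'absent') is unique to D (autapomorphy; uninformative for grouping).
Most parsimonious ingroup topology: (D,(N,(E,Y))).
E and Y form a cherry on this tree, so they are sister taxa.

Y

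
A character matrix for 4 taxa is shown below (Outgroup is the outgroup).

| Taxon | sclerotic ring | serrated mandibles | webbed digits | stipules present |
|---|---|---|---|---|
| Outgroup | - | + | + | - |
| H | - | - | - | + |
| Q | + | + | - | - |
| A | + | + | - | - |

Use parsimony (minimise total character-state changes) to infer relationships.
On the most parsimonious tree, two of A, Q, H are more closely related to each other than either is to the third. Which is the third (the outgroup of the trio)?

Character polarity is set by the outgroup: the derived state is whichever differs from the outgroup's state, so for serrated mandibles, webbed digits the derived state is '-', and for the remaining characters it is '+'.
sclerotic ring: derived state '+' in A and Q only — synapomorphy for {A, Q}.
serrated mandibles (derived state '-') is unique to H (autapomorphy; uninformative for grouping).
All ingroup taxa share the derived state '-' for webbed digits; it defines the ingroup but does not resolve relationships within it.
stipules present (derived state '+') is unique to H (autapomorphy; uninformative for grouping).
Most parsimonious ingroup topology: (H,(Q,A)).
Q and A share a more recent common ancestor with each other than either does with H, so H is the least closely related of the three.

H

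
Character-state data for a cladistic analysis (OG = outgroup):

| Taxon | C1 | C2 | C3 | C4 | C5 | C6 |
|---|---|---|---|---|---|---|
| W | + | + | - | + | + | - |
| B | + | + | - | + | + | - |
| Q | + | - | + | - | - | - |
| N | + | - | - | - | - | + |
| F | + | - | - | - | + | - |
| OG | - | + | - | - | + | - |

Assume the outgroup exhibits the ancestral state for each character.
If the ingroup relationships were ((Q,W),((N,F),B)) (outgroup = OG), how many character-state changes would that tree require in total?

9

Map each character onto ((Q,W),((N,F),B)) (rooted by OG) and count the minimum state changes it requires (Fitch parsimony):
C1: 1; C2: 2; C3: 1; C4: 2; C5: 2; C6: 1.
Total tree length = 9.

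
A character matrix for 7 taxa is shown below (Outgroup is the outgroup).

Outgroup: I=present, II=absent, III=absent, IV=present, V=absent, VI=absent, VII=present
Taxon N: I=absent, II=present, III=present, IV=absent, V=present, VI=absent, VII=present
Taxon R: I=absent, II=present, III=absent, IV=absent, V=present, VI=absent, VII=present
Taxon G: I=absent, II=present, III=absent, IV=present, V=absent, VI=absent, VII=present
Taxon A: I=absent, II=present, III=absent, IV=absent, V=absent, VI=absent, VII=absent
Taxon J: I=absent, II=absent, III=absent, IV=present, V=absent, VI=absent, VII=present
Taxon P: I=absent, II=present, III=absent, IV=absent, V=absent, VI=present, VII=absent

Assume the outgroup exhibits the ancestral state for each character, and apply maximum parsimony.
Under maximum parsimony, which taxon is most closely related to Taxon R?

Taxon N

Character polarity is set by the outgroup: the derived state is whichever differs from the outgroup's state, so for I, IV, VII the derived state is 'absent', and for the remaining characters it is 'present'.
All ingroup taxa share the derived state 'absent' for I; it defines the ingroup but does not resolve relationships within it.
II: derived state 'present' in Taxon A, Taxon G, Taxon N, Taxon P, and Taxon R only — synapomorphy for {Taxon A, Taxon G, Taxon N, Taxon P, Taxon R}.
III: derived state 'present' in Taxon N only — an autapomorphy, so it tells us nothing about relationships among taxa.
IV (derived state 'absent') is shared by Taxon A, Taxon N, Taxon P, and Taxon R — a synapomorphy uniting that clade.
V: derived state 'present' in Taxon N and Taxon R only — synapomorphy for {Taxon N, Taxon R}.
VI: derived state 'present' in Taxon P only — an autapomorphy, so it tells us nothing about relationships among taxa.
Only Taxon A and Taxon P show the derived state 'absent' for VII, supporting them as a clade.
Most parsimonious ingroup topology: ((((Taxon N,Taxon R),(Taxon A,Taxon P)),Taxon G),Taxon J).
Taxon R and Taxon N form a cherry on this tree, so they are sister taxa.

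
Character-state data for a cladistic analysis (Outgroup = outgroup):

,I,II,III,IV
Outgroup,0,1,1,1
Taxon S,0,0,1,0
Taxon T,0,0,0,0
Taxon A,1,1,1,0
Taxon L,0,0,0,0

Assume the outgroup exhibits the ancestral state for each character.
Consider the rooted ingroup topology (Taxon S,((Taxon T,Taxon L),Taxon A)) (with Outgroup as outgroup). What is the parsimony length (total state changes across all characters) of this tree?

Map each character onto (Taxon S,((Taxon T,Taxon L),Taxon A)) (rooted by Outgroup) and count the minimum state changes it requires (Fitch parsimony):
I: 1; II: 2; III: 1; IV: 1.
Total tree length = 5.

5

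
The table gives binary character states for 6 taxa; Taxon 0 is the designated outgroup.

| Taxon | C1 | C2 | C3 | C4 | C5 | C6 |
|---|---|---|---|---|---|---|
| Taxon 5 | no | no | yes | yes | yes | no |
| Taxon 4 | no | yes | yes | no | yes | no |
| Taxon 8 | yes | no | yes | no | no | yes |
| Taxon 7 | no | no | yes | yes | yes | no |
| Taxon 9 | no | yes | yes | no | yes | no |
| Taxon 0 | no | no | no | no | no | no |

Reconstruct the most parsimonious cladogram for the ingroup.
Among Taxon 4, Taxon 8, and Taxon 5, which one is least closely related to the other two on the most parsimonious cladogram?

The outgroup has state 'no' for every character, so 'yes' is the derived state throughout.
C1: derived state 'yes' in Taxon 8 only — an autapomorphy, so it tells us nothing about relationships among taxa.
C2 (derived state 'yes') is shared by Taxon 4 and Taxon 9 — a synapomorphy uniting that clade.
C3 (derived state 'yes') is shared by all ingroup taxa — unites the whole ingroup.
C4 (derived state 'yes') is shared by Taxon 5 and Taxon 7 — a synapomorphy uniting that clade.
C5 (derived state 'yes') is shared by Taxon 4, Taxon 5, Taxon 7, and Taxon 9 — a synapomorphy uniting that clade.
C6: derived state 'yes' in Taxon 8 only — an autapomorphy, so it tells us nothing about relationships among taxa.
Most parsimonious ingroup topology: (Taxon 8,((Taxon 9,Taxon 4),(Taxon 7,Taxon 5))).
Taxon 4 and Taxon 5 share a more recent common ancestor with each other than either does with Taxon 8, so Taxon 8 is the least closely related of the three.

Taxon 8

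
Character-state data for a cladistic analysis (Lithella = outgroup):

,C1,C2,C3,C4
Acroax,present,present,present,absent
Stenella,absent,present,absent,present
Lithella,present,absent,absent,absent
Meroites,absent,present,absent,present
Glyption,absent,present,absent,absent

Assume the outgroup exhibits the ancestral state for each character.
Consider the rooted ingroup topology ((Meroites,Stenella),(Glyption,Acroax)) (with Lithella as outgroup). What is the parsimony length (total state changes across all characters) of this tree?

Map each character onto ((Meroites,Stenella),(Glyption,Acroax)) (rooted by Lithella) and count the minimum state changes it requires (Fitch parsimony):
C1: 2; C2: 1; C3: 1; C4: 1.
Total tree length = 5.

5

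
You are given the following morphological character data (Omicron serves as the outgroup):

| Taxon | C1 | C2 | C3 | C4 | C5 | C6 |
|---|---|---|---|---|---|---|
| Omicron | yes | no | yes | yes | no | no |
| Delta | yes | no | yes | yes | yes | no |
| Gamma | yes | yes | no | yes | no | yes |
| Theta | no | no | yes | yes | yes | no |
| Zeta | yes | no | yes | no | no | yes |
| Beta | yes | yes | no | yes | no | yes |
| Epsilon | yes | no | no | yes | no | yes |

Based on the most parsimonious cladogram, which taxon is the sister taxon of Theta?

Delta

Character polarity is set by the outgroup: the derived state is whichever differs from the outgroup's state, so for C1, C3, C4 the derived state is 'no', and for the remaining characters it is 'yes'.
C1: derived state 'no' in Theta only — an autapomorphy, so it tells us nothing about relationships among taxa.
C2: derived state 'yes' in Beta and Gamma only — synapomorphy for {Beta, Gamma}.
Only Beta, Epsilon, and Gamma show the derived state 'no' for C3, supporting them as a clade.
C4 (derived state 'no') is unique to Zeta (autapomorphy; uninformative for grouping).
C5 (derived state 'yes') is shared by Delta and Theta — a synapomorphy uniting that clade.
C6: derived state 'yes' in Beta, Epsilon, Gamma, and Zeta only — synapomorphy for {Beta, Epsilon, Gamma, Zeta}.
Most parsimonious ingroup topology: ((Delta,Theta),(((Gamma,Beta),Epsilon),Zeta)).
Theta and Delta form a cherry on this tree, so they are sister taxa.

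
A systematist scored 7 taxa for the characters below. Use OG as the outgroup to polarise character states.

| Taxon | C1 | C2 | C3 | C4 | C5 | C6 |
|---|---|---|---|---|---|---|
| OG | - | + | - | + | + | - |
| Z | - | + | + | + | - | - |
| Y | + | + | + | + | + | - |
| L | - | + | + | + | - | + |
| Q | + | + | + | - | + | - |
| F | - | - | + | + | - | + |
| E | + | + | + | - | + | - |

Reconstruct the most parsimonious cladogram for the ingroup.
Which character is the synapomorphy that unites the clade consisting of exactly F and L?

Character polarity is set by the outgroup: the derived state is whichever differs from the outgroup's state, so for C2, C4, C5 the derived state is '-', and for the remaining characters it is '+'.
C1: derived state '+' in E, Q, and Y only — synapomorphy for {E, Q, Y}.
C2 (derived state '-') is unique to F (autapomorphy; uninformative for grouping).
All ingroup taxa share the derived state '+' for C3; it defines the ingroup but does not resolve relationships within it.
C4: derived state '-' in E and Q only — synapomorphy for {E, Q}.
C5: derived state '-' in F, L, and Z only — synapomorphy for {F, L, Z}.
Only F and L show the derived state '+' for C6, supporting them as a clade.
Most parsimonious ingroup topology: ((Z,(L,F)),(Y,(Q,E))).
The clade {F, L} is supported by C6: its derived state '+' occurs in exactly those taxa and in no other taxon (including the outgroup).

C6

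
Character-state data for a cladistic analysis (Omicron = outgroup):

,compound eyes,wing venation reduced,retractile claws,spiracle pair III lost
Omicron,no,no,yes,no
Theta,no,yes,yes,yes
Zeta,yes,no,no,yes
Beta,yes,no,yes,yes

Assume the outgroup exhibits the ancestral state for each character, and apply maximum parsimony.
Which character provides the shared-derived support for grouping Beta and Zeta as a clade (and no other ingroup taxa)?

Character polarity is set by the outgroup: the derived state is whichever differs from the outgroup's state, so for retractile claws the derived state is 'no', and for the remaining characters it is 'yes'.
compound eyes: derived state 'yes' in Beta and Zeta only — synapomorphy for {Beta, Zeta}.
wing venation reduced: derived state 'yes' in Theta only — an autapomorphy, so it tells us nothing about relationships among taxa.
retractile claws (derived state 'no') is unique to Zeta (autapomorphy; uninformative for grouping).
spiracle pair III lost (derived state 'yes') is shared by all ingroup taxa — unites the whole ingroup.
Most parsimonious ingroup topology: (Theta,(Zeta,Beta)).
The clade {Beta, Zeta} is supported by compound eyes: its derived state 'yes' occurs in exactly those taxa and in no other taxon (including the outgroup).

compound eyes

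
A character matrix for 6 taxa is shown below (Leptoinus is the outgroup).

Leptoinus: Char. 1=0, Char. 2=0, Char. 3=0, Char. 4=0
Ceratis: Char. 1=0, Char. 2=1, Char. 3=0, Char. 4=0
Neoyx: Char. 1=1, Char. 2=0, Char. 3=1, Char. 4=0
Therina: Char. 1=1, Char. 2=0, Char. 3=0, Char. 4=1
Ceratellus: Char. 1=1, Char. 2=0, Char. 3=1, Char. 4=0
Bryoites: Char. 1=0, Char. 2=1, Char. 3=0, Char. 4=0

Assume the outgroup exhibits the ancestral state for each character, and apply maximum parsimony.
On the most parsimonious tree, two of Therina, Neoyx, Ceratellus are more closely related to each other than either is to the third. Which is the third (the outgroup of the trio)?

Therina

The outgroup has state '0' for every character, so '1' is the derived state throughout.
Char. 1: derived state '1' in Ceratellus, Neoyx, and Therina only — synapomorphy for {Ceratellus, Neoyx, Therina}.
Only Bryoites and Ceratis show the derived state '1' for Char. 2, supporting them as a clade.
Only Ceratellus and Neoyx show the derived state '1' for Char. 3, supporting them as a clade.
Char. 4 (derived state '1') is unique to Therina (autapomorphy; uninformative for grouping).
Most parsimonious ingroup topology: ((Ceratis,Bryoites),((Neoyx,Ceratellus),Therina)).
Ceratellus and Neoyx share a more recent common ancestor with each other than either does with Therina, so Therina is the least closely related of the three.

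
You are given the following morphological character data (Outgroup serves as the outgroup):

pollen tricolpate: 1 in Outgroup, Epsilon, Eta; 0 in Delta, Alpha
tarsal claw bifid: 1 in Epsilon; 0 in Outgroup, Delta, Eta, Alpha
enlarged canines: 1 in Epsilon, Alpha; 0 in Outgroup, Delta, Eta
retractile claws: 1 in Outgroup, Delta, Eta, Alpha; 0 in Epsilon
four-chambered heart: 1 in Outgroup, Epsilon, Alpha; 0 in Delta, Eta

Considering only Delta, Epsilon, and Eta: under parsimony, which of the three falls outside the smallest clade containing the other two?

Epsilon

Character polarity is set by the outgroup: the derived state is whichever differs from the outgroup's state, so for pollen tricolpate, retractile claws, four-chambered heart the derived state is '0', and for the remaining characters it is '1'.
pollen tricolpate (state '0') occurs in Alpha and Delta but conflicts with the nesting implied by the other characters — most parsimoniously interpreted as homoplasy.
tarsal claw bifid: derived state '1' in Epsilon only — an autapomorphy, so it tells us nothing about relationships among taxa.
enlarged canines (derived state '1') is shared by Alpha and Epsilon — a synapomorphy uniting that clade.
retractile claws: derived state '0' in Epsilon only — an autapomorphy, so it tells us nothing about relationships among taxa.
four-chambered heart (derived state '0') is shared by Delta and Eta — a synapomorphy uniting that clade.
Most parsimonious ingroup topology: ((Delta,Eta),(Epsilon,Alpha)).
Eta and Delta share a more recent common ancestor with each other than either does with Epsilon, so Epsilon is the least closely related of the three.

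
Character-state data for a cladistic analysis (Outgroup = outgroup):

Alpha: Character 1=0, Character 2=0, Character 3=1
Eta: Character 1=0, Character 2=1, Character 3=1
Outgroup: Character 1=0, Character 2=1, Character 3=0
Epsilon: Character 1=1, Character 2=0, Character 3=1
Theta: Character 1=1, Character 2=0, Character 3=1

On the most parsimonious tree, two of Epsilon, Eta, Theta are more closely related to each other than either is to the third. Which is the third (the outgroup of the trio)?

Eta

Character polarity is set by the outgroup: the derived state is whichever differs from the outgroup's state, so for Character 2 the derived state is '0', and for the remaining characters it is '1'.
Character 1 (derived state '1') is shared by Epsilon and Theta — a synapomorphy uniting that clade.
Only Alpha, Epsilon, and Theta show the derived state '0' for Character 2, supporting them as a clade.
All ingroup taxa share the derived state '1' for Character 3; it defines the ingroup but does not resolve relationships within it.
Most parsimonious ingroup topology: (((Epsilon,Theta),Alpha),Eta).
Theta and Epsilon share a more recent common ancestor with each other than either does with Eta, so Eta is the least closely related of the three.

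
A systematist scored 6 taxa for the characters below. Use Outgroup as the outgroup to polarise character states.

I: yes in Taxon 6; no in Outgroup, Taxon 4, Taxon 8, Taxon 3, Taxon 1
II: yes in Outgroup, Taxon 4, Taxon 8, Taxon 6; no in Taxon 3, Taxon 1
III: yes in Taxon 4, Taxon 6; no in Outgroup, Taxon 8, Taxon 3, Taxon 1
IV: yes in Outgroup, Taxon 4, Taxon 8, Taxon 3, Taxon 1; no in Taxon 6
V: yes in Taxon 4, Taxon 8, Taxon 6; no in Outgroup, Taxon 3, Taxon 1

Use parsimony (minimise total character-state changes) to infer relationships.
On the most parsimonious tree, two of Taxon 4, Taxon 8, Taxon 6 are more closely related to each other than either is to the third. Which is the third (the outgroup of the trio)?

Character polarity is set by the outgroup: the derived state is whichever differs from the outgroup's state, so for II, IV the derived state is 'no', and for the remaining characters it is 'yes'.
I: derived state 'yes' in Taxon 6 only — an autapomorphy, so it tells us nothing about relationships among taxa.
II: derived state 'no' in Taxon 1 and Taxon 3 only — synapomorphy for {Taxon 1, Taxon 3}.
III (derived state 'yes') is shared by Taxon 4 and Taxon 6 — a synapomorphy uniting that clade.
IV: derived state 'no' in Taxon 6 only — an autapomorphy, so it tells us nothing about relationships among taxa.
V (derived state 'yes') is shared by Taxon 4, Taxon 6, and Taxon 8 — a synapomorphy uniting that clade.
Most parsimonious ingroup topology: (((Taxon 4,Taxon 6),Taxon 8),(Taxon 3,Taxon 1)).
Taxon 6 and Taxon 4 share a more recent common ancestor with each other than either does with Taxon 8, so Taxon 8 is the least closely related of the three.

Taxon 8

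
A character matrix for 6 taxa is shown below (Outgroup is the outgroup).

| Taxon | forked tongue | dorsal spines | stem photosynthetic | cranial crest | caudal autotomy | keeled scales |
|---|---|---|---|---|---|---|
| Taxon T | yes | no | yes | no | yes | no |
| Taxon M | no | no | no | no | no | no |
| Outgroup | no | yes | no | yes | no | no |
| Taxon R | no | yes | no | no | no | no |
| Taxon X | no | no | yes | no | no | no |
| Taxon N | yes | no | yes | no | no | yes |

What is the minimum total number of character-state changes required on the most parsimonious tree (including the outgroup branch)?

6

Character polarity is set by the outgroup: the derived state is whichever differs from the outgroup's state, so for dorsal spines, cranial crest the derived state is 'no', and for the remaining characters it is 'yes'.
forked tongue (derived state 'yes') is shared by Taxon N and Taxon T — a synapomorphy uniting that clade.
dorsal spines (derived state 'no') is shared by Taxon M, Taxon N, Taxon T, and Taxon X — a synapomorphy uniting that clade.
Only Taxon N, Taxon T, and Taxon X show the derived state 'yes' for stem photosynthetic, supporting them as a clade.
All ingroup taxa share the derived state 'no' for cranial crest; it defines the ingroup but does not resolve relationships within it.
caudal autotomy (derived state 'yes') is unique to Taxon T (autapomorphy; uninformative for grouping).
keeled scales (derived state 'yes') is unique to Taxon N (autapomorphy; uninformative for grouping).
Most parsimonious ingroup topology: (((Taxon X,(Taxon N,Taxon T)),Taxon M),Taxon R).
Changes per character on this tree: forked tongue: 1; dorsal spines: 1; stem photosynthetic: 1; cranial crest: 1; caudal autotomy: 1; keeled scales: 1.
Total = 6.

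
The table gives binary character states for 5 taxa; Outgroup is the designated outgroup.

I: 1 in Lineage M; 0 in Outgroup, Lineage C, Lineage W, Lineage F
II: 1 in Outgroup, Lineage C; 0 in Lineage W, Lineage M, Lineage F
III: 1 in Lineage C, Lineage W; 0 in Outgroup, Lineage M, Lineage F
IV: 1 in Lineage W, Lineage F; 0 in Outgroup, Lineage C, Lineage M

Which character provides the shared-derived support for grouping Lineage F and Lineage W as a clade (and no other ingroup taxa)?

Character polarity is set by the outgroup: the derived state is whichever differs from the outgroup's state, so for II the derived state is '0', and for the remaining characters it is '1'.
I (derived state '1') is unique to Lineage M (autapomorphy; uninformative for grouping).
II (derived state '0') is shared by Lineage F, Lineage M, and Lineage W — a synapomorphy uniting that clade.
III (state '1') occurs in Lineage C and Lineage W but conflicts with the nesting implied by the other characters — most parsimoniously interpreted as homoplasy.
IV (derived state '1') is shared by Lineage F and Lineage W — a synapomorphy uniting that clade.
Most parsimonious ingroup topology: (Lineage C,((Lineage W,Lineage F),Lineage M)).
The clade {Lineage F, Lineage W} is supported by IV: its derived state '1' occurs in exactly those taxa and in no other taxon (including the outgroup).

IV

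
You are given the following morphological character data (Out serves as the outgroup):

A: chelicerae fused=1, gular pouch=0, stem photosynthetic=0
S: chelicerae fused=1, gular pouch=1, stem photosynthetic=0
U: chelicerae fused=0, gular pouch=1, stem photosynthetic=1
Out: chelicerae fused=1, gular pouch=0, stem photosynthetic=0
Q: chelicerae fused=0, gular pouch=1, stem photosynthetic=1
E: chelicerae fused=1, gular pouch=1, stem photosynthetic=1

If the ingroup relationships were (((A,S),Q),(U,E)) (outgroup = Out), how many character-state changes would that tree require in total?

Map each character onto (((A,S),Q),(U,E)) (rooted by Out) and count the minimum state changes it requires (Fitch parsimony):
chelicerae fused: 2; gular pouch: 2; stem photosynthetic: 2.
Total tree length = 6.

6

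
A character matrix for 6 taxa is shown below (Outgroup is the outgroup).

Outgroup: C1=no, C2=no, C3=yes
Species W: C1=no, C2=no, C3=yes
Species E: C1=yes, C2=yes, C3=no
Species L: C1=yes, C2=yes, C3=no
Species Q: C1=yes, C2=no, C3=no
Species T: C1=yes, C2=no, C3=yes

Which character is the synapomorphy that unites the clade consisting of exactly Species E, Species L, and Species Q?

C3

Character polarity is set by the outgroup: the derived state is whichever differs from the outgroup's state, so for C3 the derived state is 'no', and for the remaining characters it is 'yes'.
Only Species E, Species L, Species Q, and Species T show the derived state 'yes' for C1, supporting them as a clade.
C2: derived state 'yes' in Species E and Species L only — synapomorphy for {Species E, Species L}.
C3: derived state 'no' in Species E, Species L, and Species Q only — synapomorphy for {Species E, Species L, Species Q}.
Most parsimonious ingroup topology: (Species W,(((Species E,Species L),Species Q),Species T)).
The clade {Species E, Species L, Species Q} is supported by C3: its derived state 'no' occurs in exactly those taxa and in no other taxon (including the outgroup).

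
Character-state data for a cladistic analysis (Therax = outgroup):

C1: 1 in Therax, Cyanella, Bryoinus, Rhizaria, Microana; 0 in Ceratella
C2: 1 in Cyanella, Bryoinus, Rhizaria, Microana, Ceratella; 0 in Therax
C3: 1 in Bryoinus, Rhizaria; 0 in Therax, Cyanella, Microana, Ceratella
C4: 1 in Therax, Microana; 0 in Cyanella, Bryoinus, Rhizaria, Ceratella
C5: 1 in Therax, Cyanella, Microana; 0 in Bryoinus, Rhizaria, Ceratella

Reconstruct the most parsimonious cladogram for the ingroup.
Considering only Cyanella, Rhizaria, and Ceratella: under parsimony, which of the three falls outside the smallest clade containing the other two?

Character polarity is set by the outgroup: the derived state is whichever differs from the outgroup's state, so for C1, C4, C5 the derived state is '0', and for the remaining characters it is '1'.
C1: derived state '0' in Ceratella only — an autapomorphy, so it tells us nothing about relationships among taxa.
All ingroup taxa share the derived state '1' for C2; it defines the ingroup but does not resolve relationships within it.
Only Bryoinus and Rhizaria show the derived state '1' for C3, supporting them as a clade.
C4: derived state '0' in Bryoinus, Ceratella, Cyanella, and Rhizaria only — synapomorphy for {Bryoinus, Ceratella, Cyanella, Rhizaria}.
C5: derived state '0' in Bryoinus, Ceratella, and Rhizaria only — synapomorphy for {Bryoinus, Ceratella, Rhizaria}.
Most parsimonious ingroup topology: ((((Rhizaria,Bryoinus),Ceratella),Cyanella),Microana).
Rhizaria and Ceratella share a more recent common ancestor with each other than either does with Cyanella, so Cyanella is the least closely related of the three.

Cyanella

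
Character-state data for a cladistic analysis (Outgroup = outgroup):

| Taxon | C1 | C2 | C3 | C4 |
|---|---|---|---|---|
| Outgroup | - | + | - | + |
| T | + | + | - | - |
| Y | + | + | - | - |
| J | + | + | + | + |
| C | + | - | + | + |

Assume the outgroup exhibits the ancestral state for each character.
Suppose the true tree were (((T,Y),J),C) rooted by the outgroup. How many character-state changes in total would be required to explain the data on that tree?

5

Map each character onto (((T,Y),J),C) (rooted by Outgroup) and count the minimum state changes it requires (Fitch parsimony):
C1: 1; C2: 1; C3: 2; C4: 1.
Total tree length = 5.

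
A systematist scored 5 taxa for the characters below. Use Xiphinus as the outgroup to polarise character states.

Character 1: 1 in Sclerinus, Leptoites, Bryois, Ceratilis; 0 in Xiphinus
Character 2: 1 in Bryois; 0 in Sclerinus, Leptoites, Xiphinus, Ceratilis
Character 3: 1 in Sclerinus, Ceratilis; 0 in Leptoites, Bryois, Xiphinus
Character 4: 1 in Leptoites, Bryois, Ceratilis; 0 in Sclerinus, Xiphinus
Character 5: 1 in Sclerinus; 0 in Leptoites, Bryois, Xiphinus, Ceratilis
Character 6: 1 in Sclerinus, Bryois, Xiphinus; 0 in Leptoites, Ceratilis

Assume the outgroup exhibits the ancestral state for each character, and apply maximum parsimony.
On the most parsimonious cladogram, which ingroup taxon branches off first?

Sclerinus

Character polarity is set by the outgroup: the derived state is whichever differs from the outgroup's state, so for Character 6 the derived state is '0', and for the remaining characters it is '1'.
Character 1 (derived state '1') is shared by all ingroup taxa — unites the whole ingroup.
Character 2: derived state '1' in Bryois only — an autapomorphy, so it tells us nothing about relationships among taxa.
Character 3 (state '1') occurs in Ceratilis and Sclerinus but conflicts with the nesting implied by the other characters — most parsimoniously interpreted as homoplasy.
Character 4 (derived state '1') is shared by Bryois, Ceratilis, and Leptoites — a synapomorphy uniting that clade.
Character 5 (derived state '1') is unique to Sclerinus (autapomorphy; uninformative for grouping).
Only Ceratilis and Leptoites show the derived state '0' for Character 6, supporting them as a clade.
Most parsimonious ingroup topology: (Sclerinus,((Ceratilis,Leptoites),Bryois)).
Sclerinus is sister to the clade containing all other ingroup taxa, so it is the earliest-diverging (most basal) ingroup lineage.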